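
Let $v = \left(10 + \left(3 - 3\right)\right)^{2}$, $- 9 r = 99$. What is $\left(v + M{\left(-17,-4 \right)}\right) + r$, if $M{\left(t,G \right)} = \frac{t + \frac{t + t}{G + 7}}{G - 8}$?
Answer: $\frac{3289}{36} \approx 91.361$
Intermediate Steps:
$M{\left(t,G \right)} = \frac{t + \frac{2 t}{7 + G}}{-8 + G}$
$r = -11$ ($r = \left(- \frac{1}{9}\right) 99 = -11$)
$v = 100$ ($v = \left(10 + 0\right)^{2} = 10^{2} = 100$)
$\left(v + M{\left(-17,-4 \right)}\right) + r = \left(100 - \frac{17 \left(9 - 4\right)}{-56 + \left(-4\right)^{2} - -4}\right) - 11 = \left(100 - 17 \frac{1}{-56 + 16 + 4} \cdot 5\right) - 11 = \left(100 - 17 \frac{1}{-36} \cdot 5\right) - 11 = \left(100 - \left(- \frac{17}{36}\right) 5\right) - 11 = \left(100 + \frac{85}{36}\right) - 11 = \frac{3685}{36} - 11 = \frac{3289}{36}$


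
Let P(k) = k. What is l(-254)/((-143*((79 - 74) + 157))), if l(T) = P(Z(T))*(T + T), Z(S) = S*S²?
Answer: -4162314256/11583 ≈ -3.5935e+5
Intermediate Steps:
Z(S) = S³
l(T) = 2*T⁴ (l(T) = T³*(T + T) = T³*(2*T) = 2*T⁴)
l(-254)/((-143*((79 - 74) + 157))) = (2*(-254)⁴)/((-143*((79 - 74) + 157))) = (2*4162314256)/((-143*(5 + 157))) = 8324628512/((-143*162)) = 8324628512/(-23166) = 8324628512*(-1/23166) = -4162314256/11583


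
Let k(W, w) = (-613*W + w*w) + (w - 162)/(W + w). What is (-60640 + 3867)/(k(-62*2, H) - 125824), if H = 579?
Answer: -25831715/129870612 ≈ -0.19890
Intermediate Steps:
k(W, w) = w² - 613*W + (-162 + w)/(W + w) (k(W, w) = (-613*W + w²) + (-162 + w)/(W + w) = (w² - 613*W) + (-162 + w)/(W + w) = w² - 613*W + (-162 + w)/(W + w))
(-60640 + 3867)/(k(-62*2, H) - 125824) = (-60640 + 3867)/((-162 + 579 + 579³ - 613*(-62*2)² - 62*2*579² - 613*(-62*2)*579)/(-62*2 + 579) - 125824) = -56773/((-162 + 579 + 194104539 - 613*(-124)² - 124*335241 - 613*(-124)*579)/(-124 + 579) - 125824) = -56773/((-162 + 579 + 194104539 - 613*15376 - 41569884 + 44010948)/455 - 125824) = -56773/((-162 + 579 + 194104539 - 9425488 - 41569884 + 44010948)/455 - 125824) = -56773/((1/455)*187120532 - 125824) = -56773/(187120532/455 - 125824) = -56773/129870612/455 = -56773*455/129870612 = -25831715/129870612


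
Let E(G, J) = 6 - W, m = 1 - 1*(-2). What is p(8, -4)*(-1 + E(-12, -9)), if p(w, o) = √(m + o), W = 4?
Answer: I ≈ 1.0*I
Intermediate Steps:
m = 3 (m = 1 + 2 = 3)
p(w, o) = √(3 + o)
E(G, J) = 2 (E(G, J) = 6 - 1*4 = 6 - 4 = 2)
p(8, -4)*(-1 + E(-12, -9)) = √(3 - 4)*(-1 + 2) = √(-1)*1 = I*1 = I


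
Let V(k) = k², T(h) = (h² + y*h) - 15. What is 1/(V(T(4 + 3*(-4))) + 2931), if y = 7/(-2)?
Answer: 1/8860 ≈ 0.00011287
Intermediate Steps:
y = -7/2 (y = 7*(-½) = -7/2 ≈ -3.5000)
T(h) = -15 + h² - 7*h/2 (T(h) = (h² - 7*h/2) - 15 = -15 + h² - 7*h/2)
1/(V(T(4 + 3*(-4))) + 2931) = 1/((-15 + (4 + 3*(-4))² - 7*(4 + 3*(-4))/2)² + 2931) = 1/((-15 + (4 - 12)² - 7*(4 - 12)/2)² + 2931) = 1/((-15 + (-8)² - 7/2*(-8))² + 2931) = 1/((-15 + 64 + 28)² + 2931) = 1/(77² + 2931) = 1/(5929 + 2931) = 1/8860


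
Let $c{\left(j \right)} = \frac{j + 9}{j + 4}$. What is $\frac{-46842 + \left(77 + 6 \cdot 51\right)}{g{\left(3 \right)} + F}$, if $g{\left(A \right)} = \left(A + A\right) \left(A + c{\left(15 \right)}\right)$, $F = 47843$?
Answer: $- \frac{126103}{129929} \approx -0.97055$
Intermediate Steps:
$c{\left(j \right)} = \frac{9 + j}{4 + j}$
$g{\left(A \right)} = 2 A \left(\frac{24}{19} + A\right)$ ($g{\left(A \right)} = \left(A + A\right) \left(A + \frac{9 + 15}{4 + 15}\right) = 2 A \left(A + \frac{1}{19} \cdot 24\right) = 2 A \left(A + \frac{24}{19}\right) = 2 A \left(\frac{24}{19} + A\right)$)
$\frac{-46842 + \left(77 + 6 \cdot 51\right)}{g{\left(3 \right)} + F} = \frac{-46842 + \left(77 + 6 \cdot 51\right)}{\frac{2}{19} \cdot 3 \left(24 + 19 \cdot 3\right) + 47843} = \frac{-46842 + \left(77 + 306\right)}{\frac{2}{19} \cdot 3 \left(24 + 57\right) + 47843} = \frac{-46842 + 383}{\frac{2}{19} \cdot 3 \cdot 81 + 47843} = - \frac{46459}{\frac{486}{19} + 47843} = - \frac{46459}{\frac{909503}{19}} = \left(-46459\right) \frac{19}{909503} = - \frac{126103}{129929}$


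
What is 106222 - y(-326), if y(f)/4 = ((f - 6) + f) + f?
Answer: 110158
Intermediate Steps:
y(f) = -24 + 12*f (y(f) = 4*(((f - 6) + f) + f) = 4*(((-6 + f) + f) + f) = 4*((-6 + 2*f) + f) = 4*(-6 + 3*f) = -24 + 12*f)
106222 - y(-326) = 106222 - (-24 + 12*(-326)) = 106222 - (-24 - 3912) = 106222 - 1*(-3936) = 106222 + 3936 = 110158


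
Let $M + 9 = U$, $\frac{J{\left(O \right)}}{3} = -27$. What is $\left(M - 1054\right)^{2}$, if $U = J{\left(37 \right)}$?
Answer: $1308736$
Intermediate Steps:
$J{\left(O \right)} = -81$ ($J{\left(O \right)} = 3 \left(-27\right) = -81$)
$U = -81$
$M = -90$ ($M = -9 - 81 = -90$)
$\left(M - 1054\right)^{2} = \left(-90 - 1054\right)^{2} = \left(-1144\right)^{2} = 1308736$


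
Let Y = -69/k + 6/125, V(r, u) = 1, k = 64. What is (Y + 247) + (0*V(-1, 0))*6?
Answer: 1967759/8000 ≈ 245.97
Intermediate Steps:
Y = -8241/8000 (Y = -69/64 + 6/125 = -8241/8000 ≈ -1.0301)
(Y + 247) + (0*V(-1, 0))*6 = (-8241/8000 + 247) + (0*1)*6 = 1967759/8000 + 0*6 = 1967759/8000 + 0 = 1967759/8000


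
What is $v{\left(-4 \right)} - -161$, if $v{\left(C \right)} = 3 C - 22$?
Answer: $127$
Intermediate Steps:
$v{\left(C \right)} = -22 + 3 C$
$v{\left(-4 \right)} - -161 = \left(-22 + 3 \left(-4\right)\right) - -161 = \left(-22 - 12\right) + 161 = -34 + 161 = 127$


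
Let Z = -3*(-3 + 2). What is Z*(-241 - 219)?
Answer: -1380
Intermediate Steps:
Z = 3 (Z = -3*(-1) = 3)
Z*(-241 - 219) = 3*(-241 - 219) = 3*(-460) = -1380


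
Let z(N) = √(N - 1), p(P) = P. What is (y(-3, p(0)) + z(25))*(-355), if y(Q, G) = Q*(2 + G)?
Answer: 2130 - 710*√6 ≈ 390.86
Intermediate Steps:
z(N) = √(-1 + N)
(y(-3, p(0)) + z(25))*(-355) = (-3*(2 + 0) + √(-1 + 25))*(-355) = (-3*2 + √24)*(-355) = (-6 + 2*√6)*(-355) = 2130 - 710*√6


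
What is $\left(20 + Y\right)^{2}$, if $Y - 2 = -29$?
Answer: $49$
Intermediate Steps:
$Y = -27$ ($Y = 2 - 29 = -27$)
$\left(20 + Y\right)^{2} = \left(20 - 27\right)^{2} = \left(-7\right)^{2} = 49$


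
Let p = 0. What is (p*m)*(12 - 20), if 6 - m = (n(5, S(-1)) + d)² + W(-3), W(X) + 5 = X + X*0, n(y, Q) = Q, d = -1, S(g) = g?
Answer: 0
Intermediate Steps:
W(X) = -5 + X (W(X) = -5 + (X + X*0) = -5 + (X + 0) = -5 + X)
m = 10 (m = 6 - ((-1 - 1)² + (-5 - 3)) = 6 - ((-2)² - 8) = 6 - (4 - 8) = 6 - 1*(-4) = 6 + 4 = 10)
(p*m)*(12 - 20) = (0*10)*(12 - 20) = 0*(-8) = 0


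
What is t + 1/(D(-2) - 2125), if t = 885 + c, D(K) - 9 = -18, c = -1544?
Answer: -1406307/2134 ≈ -659.00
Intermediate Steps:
D(K) = -9 (D(K) = 9 - 18 = -9)
t = -659 (t = 885 - 1544 = -659)
t + 1/(D(-2) - 2125) = -659 + 1/(-9 - 2125) = -659 + 1/(-2134) = -659 - 1/2134 = -1406307/2134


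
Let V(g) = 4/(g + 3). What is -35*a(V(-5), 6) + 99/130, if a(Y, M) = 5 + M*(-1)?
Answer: 4649/130 ≈ 35.762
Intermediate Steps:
V(g) = 4/(3 + g)
a(Y, M) = 5 - M
-35*a(V(-5), 6) + 99/130 = -35*(5 - 1*6) + 99/130 = -35*(5 - 6) + 99*(1/130) = -35*(-1) + 99/130 = 35 + 99/130 = 4649/130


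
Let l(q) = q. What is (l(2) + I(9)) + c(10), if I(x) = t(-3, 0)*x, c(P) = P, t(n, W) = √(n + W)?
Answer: 12 + 9*I*√3 ≈ 12.0 + 15.588*I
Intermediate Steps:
t(n, W) = √(W + n)
I(x) = I*x*√3 (I(x) = √(0 - 3)*x = √(-3)*x = (I*√3)*x = I*x*√3)
(l(2) + I(9)) + c(10) = (2 + I*9*√3) + 10 = (2 + 9*I*√3) + 10 = 12 + 9*I*√3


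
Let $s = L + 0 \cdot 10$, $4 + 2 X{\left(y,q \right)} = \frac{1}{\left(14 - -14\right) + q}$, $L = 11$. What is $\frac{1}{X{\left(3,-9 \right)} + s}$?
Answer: $\frac{38}{343} \approx 0.11079$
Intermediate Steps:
$X{\left(y,q \right)} = -2 + \frac{1}{2 \left(28 + q\right)}$ ($X{\left(y,q \right)} = -2 + \frac{1}{2 \left(\left(14 - -14\right) + q\right)} = -2 + \frac{1}{2 \left(\left(14 + 14\right) + q\right)} = -2 + \frac{1}{2 \left(28 + q\right)}$)
$s = 11$ ($s = 11 + 0 \cdot 10 = 11 + 0 = 11$)
$\frac{1}{X{\left(3,-9 \right)} + s} = \frac{1}{\frac{-111 - -36}{2 \left(28 - 9\right)} + 11} = \frac{1}{\frac{-111 + 36}{2 \cdot 19} + 11} = \frac{1}{\frac{1}{2} \cdot \frac{1}{19} \left(-75\right) + 11} = \frac{1}{- \frac{75}{38} + 11} = \frac{1}{\frac{343}{38}} = \frac{38}{343}$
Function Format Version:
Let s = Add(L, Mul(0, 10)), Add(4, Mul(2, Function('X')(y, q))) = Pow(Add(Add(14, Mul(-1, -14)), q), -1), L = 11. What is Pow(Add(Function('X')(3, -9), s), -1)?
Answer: Rational(38, 343) ≈ 0.11079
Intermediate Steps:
Function('X')(y, q) = Add(-2, Mul(Rational(1, 2), Pow(Add(28, q), -1))) (Function('X')(y, q) = Add(-2, Mul(Rational(1, 2), Pow(Add(Add(14, Mul(-1, -14)), q), -1))) = Add(-2, Mul(Rational(1, 2), Pow(Add(Add(14, 14), q), -1))) = Add(-2, Mul(Rational(1, 2), Pow(Add(28, q), -1))))
s = 11 (s = Add(11, Mul(0, 10)) = Add(11, 0) = 11)
Pow(Add(Function('X')(3, -9), s), -1) = Pow(Add(Mul(Rational(1, 2), Pow(Add(28, -9), -1), Add(-111, Mul(-4, -9))), 11), -1) = Pow(Add(Mul(Rational(1, 2), Pow(19, -1), Add(-111, 36)), 11), -1) = Pow(Add(Mul(Rational(1, 2), Rational(1, 19), -75), 11), -1) = Pow(Add(Rational(-75, 38), 11), -1) = Pow(Rational(343, 38), -1) = Rational(38, 343)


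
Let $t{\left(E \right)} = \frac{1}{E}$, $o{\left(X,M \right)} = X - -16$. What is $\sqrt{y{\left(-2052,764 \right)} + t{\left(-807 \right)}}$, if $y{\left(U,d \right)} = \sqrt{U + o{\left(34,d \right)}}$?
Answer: $\frac{\sqrt{-807 + 651249 i \sqrt{2002}}}{807} \approx 4.7298 + 4.73 i$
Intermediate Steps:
$o{\left(X,M \right)} = 16 + X$ ($o{\left(X,M \right)} = X + 16 = 16 + X$)
$y{\left(U,d \right)} = \sqrt{50 + U}$ ($y{\left(U,d \right)} = \sqrt{U + \left(16 + 34\right)} = \sqrt{U + 50} = \sqrt{50 + U}$)
$\sqrt{y{\left(-2052,764 \right)} + t{\left(-807 \right)}} = \sqrt{\sqrt{50 - 2052} + \frac{1}{-807}} = \sqrt{\sqrt{-2002} - \frac{1}{807}} = \sqrt{i \sqrt{2002} - \frac{1}{807}} = \sqrt{- \frac{1}{807} + i \sqrt{2002}}$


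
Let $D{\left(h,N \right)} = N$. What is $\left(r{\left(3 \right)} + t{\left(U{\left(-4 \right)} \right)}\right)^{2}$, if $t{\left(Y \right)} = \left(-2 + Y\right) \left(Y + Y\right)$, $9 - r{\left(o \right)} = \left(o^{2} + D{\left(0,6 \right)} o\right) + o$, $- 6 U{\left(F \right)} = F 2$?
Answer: $\frac{42025}{81} \approx 518.83$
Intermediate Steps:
$U{\left(F \right)} = - \frac{F}{3}$ ($U{\left(F \right)} = - \frac{F 2}{6} = - \frac{2 F}{6} = - \frac{F}{3}$)
$r{\left(o \right)} = 9 - o^{2} - 7 o$ ($r{\left(o \right)} = 9 - \left(\left(o^{2} + 6 o\right) + o\right) = 9 - \left(o^{2} + 7 o\right) = 9 - o^{2} - 7 o$)
$t{\left(Y \right)} = 2 Y \left(-2 + Y\right)$ ($t{\left(Y \right)} = \left(-2 + Y\right) 2 Y = 2 Y \left(-2 + Y\right)$)
$\left(r{\left(3 \right)} + t{\left(U{\left(-4 \right)} \right)}\right)^{2} = \left(\left(9 - 3^{2} - 21\right) + 2 \left(\left(- \frac{1}{3}\right) \left(-4\right)\right) \left(-2 - - \frac{4}{3}\right)\right)^{2} = \left(\left(9 - 9 - 21\right) + 2 \cdot \frac{4}{3} \left(-2 + \frac{4}{3}\right)\right)^{2} = \left(\left(9 - 9 - 21\right) + 2 \cdot \frac{4}{3} \left(- \frac{2}{3}\right)\right)^{2} = \left(-21 - \frac{16}{9}\right)^{2} = \left(- \frac{205}{9}\right)^{2} = \frac{42025}{81}$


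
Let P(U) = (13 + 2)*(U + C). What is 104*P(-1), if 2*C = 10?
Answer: 6240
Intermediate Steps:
C = 5 (C = (½)*10 = 5)
P(U) = 75 + 15*U (P(U) = (13 + 2)*(U + 5) = 15*(5 + U) = 75 + 15*U)
104*P(-1) = 104*(75 + 15*(-1)) = 104*(75 - 15) = 104*60 = 6240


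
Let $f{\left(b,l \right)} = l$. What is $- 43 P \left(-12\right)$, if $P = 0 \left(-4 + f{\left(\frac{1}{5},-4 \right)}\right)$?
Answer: $0$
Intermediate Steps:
$P = 0$ ($P = 0 \left(-4 - 4\right) = 0 \left(-8\right) = 0$)
$- 43 P \left(-12\right) = \left(-43\right) 0 \left(-12\right) = 0 \left(-12\right) = 0$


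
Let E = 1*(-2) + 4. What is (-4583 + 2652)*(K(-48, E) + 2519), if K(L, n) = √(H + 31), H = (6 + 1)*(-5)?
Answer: -4864189 - 3862*I ≈ -4.8642e+6 - 3862.0*I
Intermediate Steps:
H = -35 (H = 7*(-5) = -35)
E = 2 (E = -2 + 4 = 2)
K(L, n) = 2*I (K(L, n) = √(-35 + 31) = √(-4) = 2*I)
(-4583 + 2652)*(K(-48, E) + 2519) = (-4583 + 2652)*(2*I + 2519) = -1931*(2519 + 2*I) = -4864189 - 3862*I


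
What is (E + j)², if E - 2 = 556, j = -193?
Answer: 133225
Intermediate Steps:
E = 558 (E = 2 + 556 = 558)
(E + j)² = (558 - 193)² = 365² = 133225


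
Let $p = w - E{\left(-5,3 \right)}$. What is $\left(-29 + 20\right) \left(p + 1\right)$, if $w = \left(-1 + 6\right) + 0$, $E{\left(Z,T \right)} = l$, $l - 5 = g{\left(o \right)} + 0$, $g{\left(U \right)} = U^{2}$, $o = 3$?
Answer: $72$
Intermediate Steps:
$l = 14$ ($l = 5 + \left(3^{2} + 0\right) = 5 + \left(9 + 0\right) = 5 + 9 = 14$)
$E{\left(Z,T \right)} = 14$
$w = 5$ ($w = 5 + 0 = 5$)
$p = -9$ ($p = 5 - 14 = -9$)
$\left(-29 + 20\right) \left(p + 1\right) = \left(-29 + 20\right) \left(-9 + 1\right) = \left(-9\right) \left(-8\right) = 72$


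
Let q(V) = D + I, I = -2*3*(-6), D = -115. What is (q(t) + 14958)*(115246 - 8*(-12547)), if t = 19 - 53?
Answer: 3208239738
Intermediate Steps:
I = 36 (I = -6*(-6) = 36)
t = -34
q(V) = -79 (q(V) = -115 + 36 = -79)
(q(t) + 14958)*(115246 - 8*(-12547)) = (-79 + 14958)*(115246 - 8*(-12547)) = 14879*(115246 + 100376) = 14879*215622 = 3208239738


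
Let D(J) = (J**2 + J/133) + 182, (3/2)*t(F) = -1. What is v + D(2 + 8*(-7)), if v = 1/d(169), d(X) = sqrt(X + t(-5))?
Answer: 411980/133 + sqrt(1515)/505 ≈ 3097.7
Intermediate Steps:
t(F) = -2/3 (t(F) = (2/3)*(-1) = -2/3)
d(X) = sqrt(-2/3 + X) (d(X) = sqrt(X - 2/3) = sqrt(-2/3 + X))
D(J) = 182 + J**2 + J/133 (D(J) = (J**2 + J/133) + 182 = 182 + J**2 + J/133)
v = sqrt(1515)/505 (v = 1/(sqrt(-6 + 9*169)/3) = 1/(sqrt(-6 + 1521)/3) = 1/(sqrt(1515)/3) = sqrt(1515)/505 ≈ 0.077075)
v + D(2 + 8*(-7)) = sqrt(1515)/505 + (182 + (2 + 8*(-7))**2 + (2 + 8*(-7))/133) = sqrt(1515)/505 + (182 + (2 - 56)**2 + (2 - 56)/133) = sqrt(1515)/505 + (182 + (-54)**2 + (1/133)*(-54)) = sqrt(1515)/505 + (182 + 2916 - 54/133) = sqrt(1515)/505 + 411980/133 = 411980/133 + sqrt(1515)/505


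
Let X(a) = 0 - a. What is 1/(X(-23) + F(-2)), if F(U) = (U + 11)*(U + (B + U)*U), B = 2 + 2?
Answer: -1/31 ≈ -0.032258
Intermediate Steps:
B = 4
X(a) = -a
F(U) = (11 + U)*(U + U*(4 + U)) (F(U) = (U + 11)*(U + (4 + U)*U) = (11 + U)*(U + U*(4 + U)))
1/(X(-23) + F(-2)) = 1/(-1*(-23) - 2*(55 + (-2)² + 16*(-2))) = 1/(23 - 2*(55 + 4 - 32)) = 1/(23 - 2*27) = 1/(23 - 54) = 1/(-31) = -1/31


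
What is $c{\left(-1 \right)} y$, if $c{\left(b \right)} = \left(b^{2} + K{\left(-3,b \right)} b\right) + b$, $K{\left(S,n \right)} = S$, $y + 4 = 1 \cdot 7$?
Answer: $9$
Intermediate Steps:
$y = 3$ ($y = -4 + 1 \cdot 7 = -4 + 7 = 3$)
$c{\left(b \right)} = b^{2} - 2 b$ ($c{\left(b \right)} = \left(b^{2} - 3 b\right) + b = b^{2} - 2 b$)
$c{\left(-1 \right)} y = - (-2 - 1) 3 = \left(-1\right) \left(-3\right) 3 = 3 \cdot 3 = 9$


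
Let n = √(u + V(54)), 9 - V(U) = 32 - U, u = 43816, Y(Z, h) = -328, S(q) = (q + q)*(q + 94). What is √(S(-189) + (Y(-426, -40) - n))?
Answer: √(35582 - √43847) ≈ 188.08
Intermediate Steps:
S(q) = 2*q*(94 + q) (S(q) = (2*q)*(94 + q) = 2*q*(94 + q))
V(U) = -23 + U (V(U) = 9 - (32 - U) = 9 + (-32 + U) = -23 + U)
n = √43847 (n = √(43816 + (-23 + 54)) = √(43816 + 31) = √43847 ≈ 209.40)
√(S(-189) + (Y(-426, -40) - n)) = √(2*(-189)*(94 - 189) + (-328 - √43847)) = √(2*(-189)*(-95) + (-328 - √43847)) = √(35910 + (-328 - √43847)) = √(35582 - √43847)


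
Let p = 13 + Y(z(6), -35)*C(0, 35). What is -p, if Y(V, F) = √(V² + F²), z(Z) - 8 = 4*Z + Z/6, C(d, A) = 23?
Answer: -13 - 23*√2314 ≈ -1119.4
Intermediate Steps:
z(Z) = 8 + 25*Z/6 (z(Z) = 8 + (4*Z + Z/6) = 8 + 25*Z/6)
Y(V, F) = √(F² + V²)
p = 13 + 23*√2314 (p = 13 + √((-35)² + (8 + (25/6)*6)²)*23 = 13 + √(1225 + (8 + 25)²)*23 = 13 + √(1225 + 33²)*23 = 13 + √(1225 + 1089)*23 = 13 + √2314*23 = 13 + 23*√2314 ≈ 1119.4)
-p = -(13 + 23*√2314) = -13 - 23*√2314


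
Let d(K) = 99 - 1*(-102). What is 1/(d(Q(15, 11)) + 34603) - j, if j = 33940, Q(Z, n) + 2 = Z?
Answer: -1181247759/34804 ≈ -33940.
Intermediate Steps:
Q(Z, n) = -2 + Z
d(K) = 201 (d(K) = 99 + 102 = 201)
1/(d(Q(15, 11)) + 34603) - j = 1/(201 + 34603) - 1*33940 = 1/34804 - 33940 = -1181247759/34804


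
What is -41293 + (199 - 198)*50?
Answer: -41243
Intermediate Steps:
-41293 + (199 - 198)*50 = -41293 + 1*50 = -41293 + 50 = -41243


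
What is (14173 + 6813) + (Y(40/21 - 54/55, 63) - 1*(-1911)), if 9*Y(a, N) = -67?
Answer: 206006/9 ≈ 22890.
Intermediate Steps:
Y(a, N) = -67/9 (Y(a, N) = (⅑)*(-67) = -67/9)
(14173 + 6813) + (Y(40/21 - 54/55, 63) - 1*(-1911)) = (14173 + 6813) + (-67/9 - 1*(-1911)) = 20986 + (-67/9 + 1911) = 20986 + 17132/9 = 206006/9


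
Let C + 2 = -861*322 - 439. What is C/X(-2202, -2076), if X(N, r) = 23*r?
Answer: 92561/15916 ≈ 5.8156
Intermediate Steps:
C = -277683 (C = -2 + (-861*322 - 439) = -2 + (-277242 - 439) = -2 - 277681 = -277683)
C/X(-2202, -2076) = -277683/(23*(-2076)) = -277683/(-47748) = -277683*(-1/47748) = 92561/15916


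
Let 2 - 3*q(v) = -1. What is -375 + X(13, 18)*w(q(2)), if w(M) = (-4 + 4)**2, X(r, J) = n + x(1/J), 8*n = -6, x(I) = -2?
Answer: -375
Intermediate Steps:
q(v) = 1 (q(v) = 2/3 - 1/3*(-1) = 2/3 + 1/3 = 1)
n = -3/4 (n = (1/8)*(-6) = -3/4 ≈ -0.75000)
X(r, J) = -11/4 (X(r, J) = -3/4 - 2 = -11/4)
w(M) = 0 (w(M) = 0**2 = 0)
-375 + X(13, 18)*w(q(2)) = -375 - 11/4*0 = -375 + 0 = -375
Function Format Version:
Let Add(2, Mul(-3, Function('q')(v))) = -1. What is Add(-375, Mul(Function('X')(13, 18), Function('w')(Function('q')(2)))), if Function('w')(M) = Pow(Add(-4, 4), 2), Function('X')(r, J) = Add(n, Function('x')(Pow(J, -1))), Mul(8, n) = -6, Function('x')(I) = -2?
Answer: -375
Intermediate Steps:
Function('q')(v) = 1 (Function('q')(v) = Add(Rational(2, 3), Mul(Rational(-1, 3), -1)) = Add(Rational(2, 3), Rational(1, 3)) = 1)
n = Rational(-3, 4) (n = Mul(Rational(1, 8), -6) = Rational(-3, 4) ≈ -0.75000)
Function('X')(r, J) = Rational(-11, 4) (Function('X')(r, J) = Add(Rational(-3, 4), -2) = Rational(-11, 4))
Function('w')(M) = 0 (Function('w')(M) = Pow(0, 2) = 0)
Add(-375, Mul(Function('X')(13, 18), Function('w')(Function('q')(2)))) = Add(-375, Mul(Rational(-11, 4), 0)) = Add(-375, 0) = -375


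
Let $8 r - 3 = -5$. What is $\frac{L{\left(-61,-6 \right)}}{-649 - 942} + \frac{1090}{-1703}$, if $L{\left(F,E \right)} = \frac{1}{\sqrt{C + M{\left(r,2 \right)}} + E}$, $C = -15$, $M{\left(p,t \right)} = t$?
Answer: $- \frac{84965092}{132764177} + \frac{i \sqrt{13}}{77959} \approx -0.63997 + 4.6249 \cdot 10^{-5} i$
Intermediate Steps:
$r = - \frac{1}{4}$ ($r = \frac{3}{8} + \frac{1}{8} \left(-5\right) = \frac{3}{8} - \frac{5}{8} = - \frac{1}{4} \approx -0.25$)
$L{\left(F,E \right)} = \frac{1}{E + i \sqrt{13}}$ ($L{\left(F,E \right)} = \frac{1}{\sqrt{-15 + 2} + E} = \frac{1}{\sqrt{-13} + E} = \frac{1}{i \sqrt{13} + E} = \frac{1}{E + i \sqrt{13}}$)
$\frac{L{\left(-61,-6 \right)}}{-649 - 942} + \frac{1090}{-1703} = \frac{1}{\left(-6 + i \sqrt{13}\right) \left(-649 - 942\right)} + \frac{1090}{-1703} = \frac{1}{\left(-6 + i \sqrt{13}\right) \left(-649 - 942\right)} + 1090 \left(- \frac{1}{1703}\right) = \frac{1}{\left(-6 + i \sqrt{13}\right) \left(-1591\right)} - \frac{1090}{1703} = \frac{1}{-6 + i \sqrt{13}} \left(- \frac{1}{1591}\right) - \frac{1090}{1703} = - \frac{1}{1591 \left(-6 + i \sqrt{13}\right)} - \frac{1090}{1703} = - \frac{1090}{1703} - \frac{1}{1591 \left(-6 + i \sqrt{13}\right)}$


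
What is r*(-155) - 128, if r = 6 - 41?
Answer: 5297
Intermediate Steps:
r = -35
r*(-155) - 128 = -35*(-155) - 128 = 5425 - 128 = 5297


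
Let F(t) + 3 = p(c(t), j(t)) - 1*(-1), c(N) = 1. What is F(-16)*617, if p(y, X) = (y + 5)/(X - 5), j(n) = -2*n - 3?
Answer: -4319/4 ≈ -1079.8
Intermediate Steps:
j(n) = -3 - 2*n
p(y, X) = (5 + y)/(-5 + X)
F(t) = -2 + 6/(-8 - 2*t) (F(t) = -3 + ((5 + 1)/(-5 + (-3 - 2*t)) - 1*(-1)) = -3 + (6/(-8 - 2*t) + 1) = -3 + (1 + 6/(-8 - 2*t)) = -2 + 6/(-8 - 2*t))
F(-16)*617 = ((-11 - 2*(-16))/(4 - 16))*617 = ((-11 + 32)/(-12))*617 = -1/12*21*617 = -7/4*617 = -4319/4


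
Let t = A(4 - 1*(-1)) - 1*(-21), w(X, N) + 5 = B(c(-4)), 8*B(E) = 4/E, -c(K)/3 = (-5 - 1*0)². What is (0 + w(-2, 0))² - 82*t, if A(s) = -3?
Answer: -32645999/22500 ≈ -1450.9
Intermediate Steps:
c(K) = -75 (c(K) = -3*(-5 - 1*0)² = -3*(-5 + 0)² = -3*(-5)² = -3*25 = -75)
B(E) = 1/(2*E) (B(E) = (4/E)/8 = 1/(2*E))
w(X, N) = -751/150 (w(X, N) = -5 + (½)/(-75) = -5 + (½)*(-1/75) = -5 - 1/150 = -751/150)
t = 18 (t = -3 - 1*(-21) = -3 + 21 = 18)
(0 + w(-2, 0))² - 82*t = (0 - 751/150)² - 82*18 = (-751/150)² - 1476 = 564001/22500 - 1476 = -32645999/22500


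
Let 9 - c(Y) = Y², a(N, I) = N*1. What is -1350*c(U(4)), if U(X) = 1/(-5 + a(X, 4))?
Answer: -10800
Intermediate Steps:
a(N, I) = N
U(X) = 1/(-5 + X)
c(Y) = 9 - Y²
-1350*c(U(4)) = -1350*(9 - (1/(-5 + 4))²) = -1350*(9 - (1/(-1))²) = -1350*(9 - 1*(-1)²) = -1350*(9 - 1*1) = -1350*(9 - 1) = -1350*8 = -10800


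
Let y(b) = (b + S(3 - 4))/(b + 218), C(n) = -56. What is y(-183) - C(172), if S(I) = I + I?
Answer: 355/7 ≈ 50.714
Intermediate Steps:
S(I) = 2*I
y(b) = (-2 + b)/(218 + b) (y(b) = (b + 2*(3 - 4))/(b + 218) = (b + 2*(-1))/(218 + b) = (b - 2)/(218 + b) = (-2 + b)/(218 + b))
y(-183) - C(172) = (-2 - 183)/(218 - 183) - 1*(-56) = -185/35 + 56 = (1/35)*(-185) + 56 = -37/7 + 56 = 355/7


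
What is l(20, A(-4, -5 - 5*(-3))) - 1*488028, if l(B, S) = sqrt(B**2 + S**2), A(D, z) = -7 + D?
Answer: -488028 + sqrt(521) ≈ -4.8801e+5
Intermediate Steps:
l(20, A(-4, -5 - 5*(-3))) - 1*488028 = sqrt(20**2 + (-7 - 4)**2) - 1*488028 = sqrt(400 + (-11)**2) - 488028 = sqrt(400 + 121) - 488028 = sqrt(521) - 488028 = -488028 + sqrt(521)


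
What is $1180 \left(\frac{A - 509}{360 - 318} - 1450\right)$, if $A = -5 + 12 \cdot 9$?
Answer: $- \frac{5167220}{3} \approx -1.7224 \cdot 10^{6}$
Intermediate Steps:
$A = 103$ ($A = -5 + 108 = 103$)
$1180 \left(\frac{A - 509}{360 - 318} - 1450\right) = 1180 \left(\frac{103 - 509}{360 - 318} - 1450\right) = 1180 \left(- \frac{406}{42} - 1450\right) = 1180 \left(\left(-406\right) \frac{1}{42} - 1450\right) = 1180 \left(- \frac{29}{3} - 1450\right) = 1180 \left(- \frac{4379}{3}\right) = - \frac{5167220}{3}$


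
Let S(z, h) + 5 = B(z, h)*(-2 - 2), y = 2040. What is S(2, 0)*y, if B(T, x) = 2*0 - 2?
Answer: 6120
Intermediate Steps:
B(T, x) = -2 (B(T, x) = 0 - 2 = -2)
S(z, h) = 3 (S(z, h) = -5 - 2*(-2 - 2) = -5 - 2*(-4) = -5 + 8 = 3)
S(2, 0)*y = 3*2040 = 6120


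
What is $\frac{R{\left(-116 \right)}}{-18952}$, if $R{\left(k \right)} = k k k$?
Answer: $\frac{195112}{2369} \approx 82.36$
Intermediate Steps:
$R{\left(k \right)} = k^{3}$ ($R{\left(k \right)} = k^{2} k = k^{3}$)
$\frac{R{\left(-116 \right)}}{-18952} = \frac{\left(-116\right)^{3}}{-18952} = \left(-1560896\right) \left(- \frac{1}{18952}\right) = \frac{195112}{2369}$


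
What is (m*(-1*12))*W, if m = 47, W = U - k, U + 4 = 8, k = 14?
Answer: 5640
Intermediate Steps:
U = 4 (U = -4 + 8 = 4)
W = -10 (W = 4 - 1*14 = 4 - 14 = -10)
(m*(-1*12))*W = (47*(-1*12))*(-10) = (47*(-12))*(-10) = -564*(-10) = 5640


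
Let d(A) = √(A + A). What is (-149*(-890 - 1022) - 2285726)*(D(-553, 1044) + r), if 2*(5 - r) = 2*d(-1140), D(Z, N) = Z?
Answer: 1096459224 + 4001676*I*√570 ≈ 1.0965e+9 + 9.5539e+7*I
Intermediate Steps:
d(A) = √2*√A (d(A) = √(2*A) = √2*√A)
r = 5 - 2*I*√570 (r = 5 - √2*√(-1140) = 5 - √2*2*I*√285 = 5 - 2*I*√570 ≈ 5.0 - 47.749*I)
(-149*(-890 - 1022) - 2285726)*(D(-553, 1044) + r) = (-149*(-890 - 1022) - 2285726)*(-553 + (5 - 2*I*√570)) = (-149*(-1912) - 2285726)*(-548 - 2*I*√570) = (284888 - 2285726)*(-548 - 2*I*√570) = -2000838*(-548 - 2*I*√570) = 1096459224 + 4001676*I*√570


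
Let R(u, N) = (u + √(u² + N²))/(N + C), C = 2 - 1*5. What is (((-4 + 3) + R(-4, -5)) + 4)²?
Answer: (28 - √41)²/64 ≈ 7.2879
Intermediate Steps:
C = -3 (C = 2 - 5 = -3)
R(u, N) = (u + √(N² + u²))/(-3 + N) (R(u, N) = (u + √(u² + N²))/(N - 3) = (u + √(N² + u²))/(-3 + N))
(((-4 + 3) + R(-4, -5)) + 4)² = (((-4 + 3) + (-4 + √((-5)² + (-4)²))/(-3 - 5)) + 4)² = ((-1 + (-4 + √(25 + 16))/(-8)) + 4)² = ((-1 - (-4 + √41)/8) + 4)² = ((-1 + (½ - √41/8)) + 4)² = ((-½ - √41/8) + 4)² = (7/2 - √41/8)²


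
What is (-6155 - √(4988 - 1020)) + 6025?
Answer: -130 - 8*√62 ≈ -192.99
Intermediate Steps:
(-6155 - √(4988 - 1020)) + 6025 = (-6155 - √3968) + 6025 = (-6155 - 8*√62) + 6025 = -130 - 8*√62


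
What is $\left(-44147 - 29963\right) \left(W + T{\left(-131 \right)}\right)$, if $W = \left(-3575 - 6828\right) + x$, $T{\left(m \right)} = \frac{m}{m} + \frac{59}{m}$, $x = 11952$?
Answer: $- \frac{15043663010}{131} \approx -1.1484 \cdot 10^{8}$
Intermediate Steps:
$T{\left(m \right)} = 1 + \frac{59}{m}$
$W = 1549$ ($W = \left(-3575 - 6828\right) + 11952 = -10403 + 11952 = 1549$)
$\left(-44147 - 29963\right) \left(W + T{\left(-131 \right)}\right) = \left(-44147 - 29963\right) \left(1549 + \frac{59 - 131}{-131}\right) = - 74110 \left(1549 - - \frac{72}{131}\right) = - 74110 \left(1549 + \frac{72}{131}\right) = \left(-74110\right) \frac{202991}{131} = - \frac{15043663010}{131}$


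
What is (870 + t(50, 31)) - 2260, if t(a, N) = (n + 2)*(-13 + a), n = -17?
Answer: -1945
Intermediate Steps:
t(a, N) = 195 - 15*a (t(a, N) = (-17 + 2)*(-13 + a) = -15*(-13 + a) = 195 - 15*a)
(870 + t(50, 31)) - 2260 = (870 + (195 - 15*50)) - 2260 = (870 + (195 - 750)) - 2260 = (870 - 555) - 2260 = 315 - 2260 = -1945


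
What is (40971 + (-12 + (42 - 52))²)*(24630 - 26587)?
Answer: -81127435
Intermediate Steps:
(40971 + (-12 + (42 - 52))²)*(24630 - 26587) = (40971 + (-12 - 10)²)*(-1957) = (40971 + (-22)²)*(-1957) = (40971 + 484)*(-1957) = 41455*(-1957) = -81127435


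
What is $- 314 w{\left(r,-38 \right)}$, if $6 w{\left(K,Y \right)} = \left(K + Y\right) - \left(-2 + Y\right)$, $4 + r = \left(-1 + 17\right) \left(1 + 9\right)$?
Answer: $- \frac{24806}{3} \approx -8268.7$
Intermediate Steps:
$r = 156$ ($r = -4 + \left(-1 + 17\right) \left(1 + 9\right) = -4 + 16 \cdot 10 = -4 + 160 = 156$)
$w{\left(K,Y \right)} = \frac{1}{3} + \frac{K}{6}$ ($w{\left(K,Y \right)} = \frac{\left(K + Y\right) - \left(-2 + Y\right)}{6} = \frac{2 + K}{6} = \frac{1}{3} + \frac{K}{6}$)
$- 314 w{\left(r,-38 \right)} = - 314 \left(\frac{1}{3} + \frac{1}{6} \cdot 156\right) = - 314 \left(\frac{1}{3} + 26\right) = \left(-314\right) \frac{79}{3} = - \frac{24806}{3}$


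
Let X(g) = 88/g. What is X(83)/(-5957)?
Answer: -88/494431 ≈ -0.00017798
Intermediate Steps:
X(83)/(-5957) = (88/83)/(-5957) = (88*(1/83))*(-1/5957) = (88/83)*(-1/5957) = -88/494431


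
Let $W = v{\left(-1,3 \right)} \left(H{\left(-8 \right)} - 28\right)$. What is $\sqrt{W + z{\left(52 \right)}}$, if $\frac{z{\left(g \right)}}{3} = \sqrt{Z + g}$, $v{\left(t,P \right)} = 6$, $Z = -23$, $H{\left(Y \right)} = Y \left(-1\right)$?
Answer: $\sqrt{-120 + 3 \sqrt{29}} \approx 10.19 i$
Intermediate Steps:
$H{\left(Y \right)} = - Y$
$W = -120$ ($W = 6 \left(\left(-1\right) \left(-8\right) - 28\right) = 6 \left(8 - 28\right) = 6 \left(-20\right) = -120$)
$z{\left(g \right)} = 3 \sqrt{-23 + g}$
$\sqrt{W + z{\left(52 \right)}} = \sqrt{-120 + 3 \sqrt{-23 + 52}} = \sqrt{-120 + 3 \sqrt{29}}$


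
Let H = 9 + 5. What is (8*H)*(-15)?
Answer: -1680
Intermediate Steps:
H = 14
(8*H)*(-15) = (8*14)*(-15) = 112*(-15) = -1680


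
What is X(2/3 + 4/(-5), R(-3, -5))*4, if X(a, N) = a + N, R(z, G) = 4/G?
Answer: -56/15 ≈ -3.7333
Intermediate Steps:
X(a, N) = N + a
X(2/3 + 4/(-5), R(-3, -5))*4 = (4/(-5) + (2/3 + 4/(-5)))*4 = (4*(-⅕) + (2*(⅓) + 4*(-⅕)))*4 = (-⅘ + (⅔ - ⅘))*4 = (-⅘ - 2/15)*4 = -14/15*4 = -56/15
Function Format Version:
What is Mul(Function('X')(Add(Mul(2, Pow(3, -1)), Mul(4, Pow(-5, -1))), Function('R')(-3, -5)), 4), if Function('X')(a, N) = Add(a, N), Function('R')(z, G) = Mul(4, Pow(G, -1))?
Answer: Rational(-56, 15) ≈ -3.7333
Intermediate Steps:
Function('X')(a, N) = Add(N, a)
Mul(Function('X')(Add(Mul(2, Pow(3, -1)), Mul(4, Pow(-5, -1))), Function('R')(-3, -5)), 4) = Mul(Add(Mul(4, Pow(-5, -1)), Add(Mul(2, Pow(3, -1)), Mul(4, Pow(-5, -1)))), 4) = Mul(Add(Mul(4, Rational(-1, 5)), Add(Mul(2, Rational(1, 3)), Mul(4, Rational(-1, 5)))), 4) = Mul(Add(Rational(-4, 5), Add(Rational(2, 3), Rational(-4, 5))), 4) = Mul(Add(Rational(-4, 5), Rational(-2, 15)), 4) = Mul(Rational(-14, 15), 4) = Rational(-56, 15)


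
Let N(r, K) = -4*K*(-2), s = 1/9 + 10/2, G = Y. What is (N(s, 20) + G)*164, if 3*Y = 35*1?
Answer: 84460/3 ≈ 28153.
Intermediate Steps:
Y = 35/3 (Y = (35*1)/3 = (⅓)*35 = 35/3 ≈ 11.667)
G = 35/3 ≈ 11.667
s = 46/9 (s = 1*(⅑) + 10*(½) = ⅑ + 5 = 46/9 ≈ 5.1111)
N(r, K) = 8*K
(N(s, 20) + G)*164 = (8*20 + 35/3)*164 = (160 + 35/3)*164 = (515/3)*164 = 84460/3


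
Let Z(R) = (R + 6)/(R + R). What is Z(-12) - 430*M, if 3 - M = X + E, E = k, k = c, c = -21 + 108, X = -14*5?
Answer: 24081/4 ≈ 6020.3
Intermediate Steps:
X = -70
Z(R) = (6 + R)/(2*R) (Z(R) = (6 + R)/((2*R)) = (6 + R)*(1/(2*R)) = (6 + R)/(2*R))
c = 87
k = 87
E = 87
M = -14 (M = 3 - (-70 + 87) = 3 - 1*17 = 3 - 17 = -14)
Z(-12) - 430*M = (½)*(6 - 12)/(-12) - 430*(-14) = (½)*(-1/12)*(-6) + 6020 = ¼ + 6020 = 24081/4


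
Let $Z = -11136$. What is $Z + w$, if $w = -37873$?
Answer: $-49009$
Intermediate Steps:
$Z + w = -11136 - 37873 = -49009$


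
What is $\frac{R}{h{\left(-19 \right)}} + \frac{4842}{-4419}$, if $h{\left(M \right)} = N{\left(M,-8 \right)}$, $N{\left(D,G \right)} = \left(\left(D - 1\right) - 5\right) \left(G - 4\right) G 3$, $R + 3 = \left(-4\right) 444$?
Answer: $- \frac{1000037}{1178400} \approx -0.84864$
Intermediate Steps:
$R = -1779$ ($R = -3 - 1776 = -1779$)
$N{\left(D,G \right)} = 3 G \left(-6 + D\right) \left(-4 + G\right)$ ($N{\left(D,G \right)} = \left(\left(-1 + D\right) - 5\right) \left(-4 + G\right) G 3 = \left(-6 + D\right) G \left(-4 + G\right) 3 = G \left(-6 + D\right) \left(-4 + G\right) 3 = 3 G \left(-6 + D\right) \left(-4 + G\right)$)
$h{\left(M \right)} = -1728 + 288 M$ ($h{\left(M \right)} = 3 \left(-8\right) \left(24 - -48 - 4 M + M \left(-8\right)\right) = 3 \left(-8\right) \left(24 + 48 - 4 M - 8 M\right) = 3 \left(-8\right) \left(72 - 12 M\right) = -1728 + 288 M$)
$\frac{R}{h{\left(-19 \right)}} + \frac{4842}{-4419} = - \frac{1779}{-1728 + 288 \left(-19\right)} + \frac{4842}{-4419} = - \frac{1779}{-1728 - 5472} + 4842 \left(- \frac{1}{4419}\right) = - \frac{1779}{-7200} - \frac{538}{491} = \left(-1779\right) \left(- \frac{1}{7200}\right) - \frac{538}{491} = \frac{593}{2400} - \frac{538}{491} = - \frac{1000037}{1178400}$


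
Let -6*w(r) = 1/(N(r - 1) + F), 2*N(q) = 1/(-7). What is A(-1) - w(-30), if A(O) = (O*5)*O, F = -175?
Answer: 36758/7353 ≈ 4.9990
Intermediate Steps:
N(q) = -1/14 (N(q) = (1/2)/(-7) = (1/2)*(-1/7) = -1/14)
w(r) = 7/7353 (w(r) = -1/(6*(-1/14 - 175)) = -1/(6*(-2451/14)) = -1/6*(-14/2451) = 7/7353)
A(O) = 5*O**2 (A(O) = (5*O)*O = 5*O**2)
A(-1) - w(-30) = 5*(-1)**2 - 1*7/7353 = 5*1 - 7/7353 = 5 - 7/7353 = 36758/7353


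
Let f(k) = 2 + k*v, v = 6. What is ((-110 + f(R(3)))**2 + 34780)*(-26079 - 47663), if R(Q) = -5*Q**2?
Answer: -13101298688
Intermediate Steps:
f(k) = 2 + 6*k (f(k) = 2 + k*6 = 2 + 6*k)
((-110 + f(R(3)))**2 + 34780)*(-26079 - 47663) = ((-110 + (2 + 6*(-5*3**2)))**2 + 34780)*(-26079 - 47663) = ((-110 + (2 + 6*(-5*9)))**2 + 34780)*(-73742) = ((-110 + (2 + 6*(-45)))**2 + 34780)*(-73742) = ((-110 + (2 - 270))**2 + 34780)*(-73742) = ((-110 - 268)**2 + 34780)*(-73742) = ((-378)**2 + 34780)*(-73742) = (142884 + 34780)*(-73742) = 177664*(-73742) = -13101298688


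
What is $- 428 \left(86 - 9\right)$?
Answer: $-32956$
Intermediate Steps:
$- 428 \left(86 - 9\right) = \left(-428\right) 77 = -32956$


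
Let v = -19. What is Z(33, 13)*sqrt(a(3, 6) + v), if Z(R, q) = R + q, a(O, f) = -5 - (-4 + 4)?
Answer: 92*I*sqrt(6) ≈ 225.35*I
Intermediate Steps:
a(O, f) = -5 (a(O, f) = -5 - 1*0 = -5 + 0 = -5)
Z(33, 13)*sqrt(a(3, 6) + v) = (33 + 13)*sqrt(-5 - 19) = 46*sqrt(-24) = 46*(2*I*sqrt(6)) = 92*I*sqrt(6)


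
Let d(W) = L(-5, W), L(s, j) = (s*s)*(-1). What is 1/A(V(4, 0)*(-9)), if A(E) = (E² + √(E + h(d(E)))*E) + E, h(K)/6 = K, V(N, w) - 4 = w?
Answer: 35/50796 + I*√186/50796 ≈ 0.00068903 + 0.00026849*I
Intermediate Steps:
L(s, j) = -s² (L(s, j) = s²*(-1) = -s²)
V(N, w) = 4 + w
d(W) = -25 (d(W) = -1*(-5)² = -1*25 = -25)
h(K) = 6*K
A(E) = E + E² + E*√(-150 + E) (A(E) = (E² + √(E + 6*(-25))*E) + E = (E² + √(E - 150)*E) + E = (E² + √(-150 + E)*E) + E = (E² + E*√(-150 + E)) + E = E + E² + E*√(-150 + E))
1/A(V(4, 0)*(-9)) = 1/(((4 + 0)*(-9))*(1 + (4 + 0)*(-9) + √(-150 + (4 + 0)*(-9)))) = 1/((4*(-9))*(1 + 4*(-9) + √(-150 + 4*(-9)))) = 1/(-36*(1 - 36 + √(-150 - 36))) = 1/(-36*(1 - 36 + √(-186))) = 1/(-36*(1 - 36 + I*√186)) = 1/(-36*(-35 + I*√186)) = 1/(1260 - 36*I*√186)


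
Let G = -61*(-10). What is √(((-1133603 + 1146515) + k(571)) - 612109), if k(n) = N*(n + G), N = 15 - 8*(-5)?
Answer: I*√534242 ≈ 730.92*I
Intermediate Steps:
G = 610
N = 55 (N = 15 + 40 = 55)
k(n) = 33550 + 55*n (k(n) = 55*(n + 610) = 55*(610 + n) = 33550 + 55*n)
√(((-1133603 + 1146515) + k(571)) - 612109) = √(((-1133603 + 1146515) + (33550 + 55*571)) - 612109) = √((12912 + (33550 + 31405)) - 612109) = √((12912 + 64955) - 612109) = √(77867 - 612109) = √(-534242) = I*√534242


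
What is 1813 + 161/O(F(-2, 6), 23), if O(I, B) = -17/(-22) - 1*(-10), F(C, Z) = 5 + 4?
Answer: 433223/237 ≈ 1827.9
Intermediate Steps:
F(C, Z) = 9
O(I, B) = 237/22 (O(I, B) = -17*(-1/22) + 10 = 17/22 + 10 = 237/22)
1813 + 161/O(F(-2, 6), 23) = 1813 + 161/(237/22) = 1813 + 161*(22/237) = 1813 + 3542/237 = 433223/237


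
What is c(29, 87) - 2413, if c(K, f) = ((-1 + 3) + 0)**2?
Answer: -2409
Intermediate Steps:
c(K, f) = 4 (c(K, f) = (2 + 0)**2 = 2**2 = 4)
c(29, 87) - 2413 = 4 - 2413 = -2409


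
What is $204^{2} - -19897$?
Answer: $61513$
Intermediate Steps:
$204^{2} - -19897 = 41616 + 19897 = 61513$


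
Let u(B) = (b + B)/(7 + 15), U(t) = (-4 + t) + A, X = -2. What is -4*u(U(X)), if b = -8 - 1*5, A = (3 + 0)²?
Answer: 20/11 ≈ 1.8182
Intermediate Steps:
A = 9 (A = 3² = 9)
b = -13 (b = -8 - 5 = -13)
U(t) = 5 + t (U(t) = (-4 + t) + 9 = 5 + t)
u(B) = -13/22 + B/22 (u(B) = (-13 + B)/(7 + 15) = (-13 + B)/22 = (-13 + B)*(1/22) = -13/22 + B/22)
-4*u(U(X)) = -4*(-13/22 + (5 - 2)/22) = -4*(-13/22 + (1/22)*3) = -4*(-13/22 + 3/22) = -4*(-5/11) = 20/11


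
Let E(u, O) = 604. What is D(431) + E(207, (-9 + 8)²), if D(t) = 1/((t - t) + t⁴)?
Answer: 20842318069085/34507149121 ≈ 604.00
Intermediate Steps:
D(t) = t⁻⁴ (D(t) = 1/(0 + t⁴) = 1/(t⁴) = t⁻⁴)
D(431) + E(207, (-9 + 8)²) = 431⁻⁴ + 604 = 1/34507149121 + 604 = 20842318069085/34507149121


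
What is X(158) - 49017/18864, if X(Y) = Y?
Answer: 977165/6288 ≈ 155.40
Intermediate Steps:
X(158) - 49017/18864 = 158 - 49017/18864 = 158 - 49017*1/18864 = 158 - 16339/6288 = 977165/6288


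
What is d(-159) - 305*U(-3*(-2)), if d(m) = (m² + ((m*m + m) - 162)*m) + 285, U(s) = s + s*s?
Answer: -3955884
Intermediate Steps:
U(s) = s + s²
d(m) = 285 + m² + m*(-162 + m + m²) (d(m) = (m² + ((m² + m) - 162)*m) + 285 = (m² + ((m + m²) - 162)*m) + 285 = (m² + (-162 + m + m²)*m) + 285 = (m² + m*(-162 + m + m²)) + 285 = 285 + m² + m*(-162 + m + m²))
d(-159) - 305*U(-3*(-2)) = (285 + (-159)³ - 162*(-159) + 2*(-159)²) - 305*(-3*(-2))*(1 - 3*(-2)) = (285 - 4019679 + 25758 + 2*25281) - 305*6*(1 + 6) = (285 - 4019679 + 25758 + 50562) - 305*6*7 = -3943074 - 305*42 = -3943074 - 1*12810 = -3943074 - 12810 = -3955884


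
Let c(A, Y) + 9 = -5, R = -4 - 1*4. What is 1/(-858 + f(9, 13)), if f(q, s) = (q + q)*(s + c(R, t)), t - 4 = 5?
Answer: -1/876 ≈ -0.0011416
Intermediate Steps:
R = -8 (R = -4 - 4 = -8)
t = 9 (t = 4 + 5 = 9)
c(A, Y) = -14 (c(A, Y) = -9 - 5 = -14)
f(q, s) = 2*q*(-14 + s) (f(q, s) = (q + q)*(s - 14) = (2*q)*(-14 + s) = 2*q*(-14 + s))
1/(-858 + f(9, 13)) = 1/(-858 + 2*9*(-14 + 13)) = 1/(-858 + 2*9*(-1)) = 1/(-858 - 18) = 1/(-876) = -1/876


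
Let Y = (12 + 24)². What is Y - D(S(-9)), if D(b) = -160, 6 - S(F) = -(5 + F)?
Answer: 1456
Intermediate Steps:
S(F) = 11 + F (S(F) = 6 - (-1)*(5 + F) = 6 - (-5 - F) = 6 + (5 + F) = 11 + F)
Y = 1296 (Y = 36² = 1296)
Y - D(S(-9)) = 1296 - 1*(-160) = 1296 + 160 = 1456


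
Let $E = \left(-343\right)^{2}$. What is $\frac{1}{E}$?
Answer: $\frac{1}{117649} \approx 8.4999 \cdot 10^{-6}$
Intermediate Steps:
$E = 117649$
$\frac{1}{E} = \frac{1}{117649}$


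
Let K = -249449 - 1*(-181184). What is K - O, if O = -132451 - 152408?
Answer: 216594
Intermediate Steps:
O = -284859
K = -68265 (K = -249449 + 181184 = -68265)
K - O = -68265 - 1*(-284859) = -68265 + 284859 = 216594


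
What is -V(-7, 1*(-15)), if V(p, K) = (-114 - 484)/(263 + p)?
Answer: 299/128 ≈ 2.3359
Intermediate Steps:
V(p, K) = -598/(263 + p)
-V(-7, 1*(-15)) = -(-598)/(263 - 7) = -(-598)/256 = -1*(-299/128) = 299/128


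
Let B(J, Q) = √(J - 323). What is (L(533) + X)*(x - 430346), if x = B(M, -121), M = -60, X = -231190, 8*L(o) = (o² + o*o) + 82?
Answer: 68923139495 - 320315*I*√383/2 ≈ 6.8923e+10 - 3.1343e+6*I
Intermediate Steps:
L(o) = 41/4 + o²/4 (L(o) = ((o² + o*o) + 82)/8 = ((o² + o²) + 82)/8 = (2*o² + 82)/8 = (82 + 2*o²)/8 = 41/4 + o²/4)
B(J, Q) = √(-323 + J)
x = I*√383 (x = √(-323 - 60) = √(-383) = I*√383 ≈ 19.57*I)
(L(533) + X)*(x - 430346) = ((41/4 + (¼)*533²) - 231190)*(I*√383 - 430346) = ((41/4 + (¼)*284089) - 231190)*(-430346 + I*√383) = ((41/4 + 284089/4) - 231190)*(-430346 + I*√383) = (142065/2 - 231190)*(-430346 + I*√383) = -320315*(-430346 + I*√383)/2 = 68923139495 - 320315*I*√383/2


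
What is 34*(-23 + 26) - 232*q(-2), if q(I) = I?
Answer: 566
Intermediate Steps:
34*(-23 + 26) - 232*q(-2) = 34*(-23 + 26) - 232*(-2) = 34*3 + 464 = 102 + 464 = 566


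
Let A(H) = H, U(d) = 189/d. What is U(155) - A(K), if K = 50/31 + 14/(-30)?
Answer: 34/465 ≈ 0.073118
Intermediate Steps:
K = 533/465 (K = 50*(1/31) + 14*(-1/30) = 50/31 - 7/15 = 533/465 ≈ 1.1462)
U(155) - A(K) = 189/155 - 1*533/465 = 189*(1/155) - 533/465 = 189/155 - 533/465 = 34/465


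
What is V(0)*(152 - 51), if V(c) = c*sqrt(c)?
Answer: 0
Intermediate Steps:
V(c) = c**(3/2)
V(0)*(152 - 51) = 0**(3/2)*(152 - 51) = 0*101 = 0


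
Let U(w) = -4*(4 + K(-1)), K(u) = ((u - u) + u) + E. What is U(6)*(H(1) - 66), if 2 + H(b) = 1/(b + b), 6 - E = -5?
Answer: 3780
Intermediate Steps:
E = 11 (E = 6 - 1*(-5) = 6 + 5 = 11)
H(b) = -2 + 1/(2*b) (H(b) = -2 + 1/(b + b) = -2 + 1/(2*b))
K(u) = 11 + u (K(u) = ((u - u) + u) + 11 = (0 + u) + 11 = u + 11 = 11 + u)
U(w) = -56 (U(w) = -4*(4 + (11 - 1)) = -4*(4 + 10) = -4*14 = -56)
U(6)*(H(1) - 66) = -56*((-2 + (½)/1) - 66) = -56*((-2 + (½)*1) - 66) = -56*((-2 + ½) - 66) = -56*(-3/2 - 66) = -56*(-135/2) = 3780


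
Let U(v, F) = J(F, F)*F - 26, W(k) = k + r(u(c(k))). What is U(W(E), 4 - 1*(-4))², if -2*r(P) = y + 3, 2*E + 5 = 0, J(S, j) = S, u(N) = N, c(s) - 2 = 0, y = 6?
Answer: 1444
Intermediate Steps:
c(s) = 2 (c(s) = 2 + 0 = 2)
E = -5/2 (E = -5/2 + (½)*0 = -5/2 + 0 = -5/2 ≈ -2.5000)
r(P) = -9/2 (r(P) = -(6 + 3)/2 = -½*9 = -9/2)
W(k) = -9/2 + k (W(k) = k - 9/2 = -9/2 + k)
U(v, F) = -26 + F² (U(v, F) = F*F - 26 = F² - 26 = -26 + F²)
U(W(E), 4 - 1*(-4))² = (-26 + (4 - 1*(-4))²)² = (-26 + (4 + 4)²)² = (-26 + 8²)² = (-26 + 64)² = 38² = 1444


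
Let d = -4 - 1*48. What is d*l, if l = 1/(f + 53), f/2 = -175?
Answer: 52/297 ≈ 0.17508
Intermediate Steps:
f = -350 (f = 2*(-175) = -350)
l = -1/297 (l = 1/(-350 + 53) = 1/(-297) = -1/297 ≈ -0.0033670)
d = -52 (d = -4 - 48 = -52)
d*l = -52*(-1/297) = 52/297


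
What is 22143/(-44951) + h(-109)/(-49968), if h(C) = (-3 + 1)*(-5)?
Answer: -553445467/1123055784 ≈ -0.49280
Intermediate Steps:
h(C) = 10 (h(C) = -2*(-5) = 10)
22143/(-44951) + h(-109)/(-49968) = 22143/(-44951) + 10/(-49968) = 22143*(-1/44951) + 10*(-1/49968) = -22143/44951 - 5/24984 = -553445467/1123055784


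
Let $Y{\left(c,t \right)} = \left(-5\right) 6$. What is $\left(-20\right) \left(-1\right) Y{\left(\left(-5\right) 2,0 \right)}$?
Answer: $-600$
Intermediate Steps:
$Y{\left(c,t \right)} = -30$
$\left(-20\right) \left(-1\right) Y{\left(\left(-5\right) 2,0 \right)} = \left(-20\right) \left(-1\right) \left(-30\right) = 20 \left(-30\right) = -600$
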